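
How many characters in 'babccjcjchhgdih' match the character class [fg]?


Character class [fg] matches any of: {f, g}
Scanning string 'babccjcjchhgdih' character by character:
  pos 0: 'b' -> no
  pos 1: 'a' -> no
  pos 2: 'b' -> no
  pos 3: 'c' -> no
  pos 4: 'c' -> no
  pos 5: 'j' -> no
  pos 6: 'c' -> no
  pos 7: 'j' -> no
  pos 8: 'c' -> no
  pos 9: 'h' -> no
  pos 10: 'h' -> no
  pos 11: 'g' -> MATCH
  pos 12: 'd' -> no
  pos 13: 'i' -> no
  pos 14: 'h' -> no
Total matches: 1

1


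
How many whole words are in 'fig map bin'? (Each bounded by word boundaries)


Word boundaries (\b) mark the start/end of each word.
Text: 'fig map bin'
Splitting by whitespace:
  Word 1: 'fig'
  Word 2: 'map'
  Word 3: 'bin'
Total whole words: 3

3


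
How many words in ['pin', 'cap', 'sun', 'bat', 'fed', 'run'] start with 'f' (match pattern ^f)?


Pattern ^f anchors to start of word. Check which words begin with 'f':
  'pin' -> no
  'cap' -> no
  'sun' -> no
  'bat' -> no
  'fed' -> MATCH (starts with 'f')
  'run' -> no
Matching words: ['fed']
Count: 1

1


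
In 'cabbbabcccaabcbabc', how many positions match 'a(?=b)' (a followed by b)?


Lookahead 'a(?=b)' matches 'a' only when followed by 'b'.
String: 'cabbbabcccaabcbabc'
Checking each position where char is 'a':
  pos 1: 'a' -> MATCH (next='b')
  pos 5: 'a' -> MATCH (next='b')
  pos 10: 'a' -> no (next='a')
  pos 11: 'a' -> MATCH (next='b')
  pos 15: 'a' -> MATCH (next='b')
Matching positions: [1, 5, 11, 15]
Count: 4

4


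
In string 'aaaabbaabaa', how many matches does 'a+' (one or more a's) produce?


Pattern 'a+' matches one or more consecutive a's.
String: 'aaaabbaabaa'
Scanning for runs of a:
  Match 1: 'aaaa' (length 4)
  Match 2: 'aa' (length 2)
  Match 3: 'aa' (length 2)
Total matches: 3

3


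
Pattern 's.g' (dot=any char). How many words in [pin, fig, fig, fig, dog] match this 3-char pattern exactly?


Pattern 's.g' means: starts with 's', any single char, ends with 'g'.
Checking each word (must be exactly 3 chars):
  'pin' (len=3): no
  'fig' (len=3): no
  'fig' (len=3): no
  'fig' (len=3): no
  'dog' (len=3): no
Matching words: []
Total: 0

0


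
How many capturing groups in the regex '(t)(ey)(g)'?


To count capturing groups, count each '(' that starts a group.
Pattern: '(t)(ey)(g)'
Walking through the pattern:
  Position 0: '(' -> group #1
  Position 3: '(' -> group #2
  Position 7: '(' -> group #3
Total capturing groups: 3

3


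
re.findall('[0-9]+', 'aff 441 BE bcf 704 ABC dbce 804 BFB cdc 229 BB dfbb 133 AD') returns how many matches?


Pattern '[0-9]+' finds one or more digits.
Text: 'aff 441 BE bcf 704 ABC dbce 804 BFB cdc 229 BB dfbb 133 AD'
Scanning for matches:
  Match 1: '441'
  Match 2: '704'
  Match 3: '804'
  Match 4: '229'
  Match 5: '133'
Total matches: 5

5


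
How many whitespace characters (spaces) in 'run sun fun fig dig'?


\s matches whitespace characters (spaces, tabs, etc.).
Text: 'run sun fun fig dig'
This text has 5 words separated by spaces.
Number of spaces = number of words - 1 = 5 - 1 = 4

4


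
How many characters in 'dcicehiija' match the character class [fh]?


Character class [fh] matches any of: {f, h}
Scanning string 'dcicehiija' character by character:
  pos 0: 'd' -> no
  pos 1: 'c' -> no
  pos 2: 'i' -> no
  pos 3: 'c' -> no
  pos 4: 'e' -> no
  pos 5: 'h' -> MATCH
  pos 6: 'i' -> no
  pos 7: 'i' -> no
  pos 8: 'j' -> no
  pos 9: 'a' -> no
Total matches: 1

1


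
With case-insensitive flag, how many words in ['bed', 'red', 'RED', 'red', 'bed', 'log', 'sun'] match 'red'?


Case-insensitive matching: compare each word's lowercase form to 'red'.
  'bed' -> lower='bed' -> no
  'red' -> lower='red' -> MATCH
  'RED' -> lower='red' -> MATCH
  'red' -> lower='red' -> MATCH
  'bed' -> lower='bed' -> no
  'log' -> lower='log' -> no
  'sun' -> lower='sun' -> no
Matches: ['red', 'RED', 'red']
Count: 3

3


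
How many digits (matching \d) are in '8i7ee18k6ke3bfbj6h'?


\d matches any digit 0-9.
Scanning '8i7ee18k6ke3bfbj6h':
  pos 0: '8' -> DIGIT
  pos 2: '7' -> DIGIT
  pos 5: '1' -> DIGIT
  pos 6: '8' -> DIGIT
  pos 8: '6' -> DIGIT
  pos 11: '3' -> DIGIT
  pos 16: '6' -> DIGIT
Digits found: ['8', '7', '1', '8', '6', '3', '6']
Total: 7

7


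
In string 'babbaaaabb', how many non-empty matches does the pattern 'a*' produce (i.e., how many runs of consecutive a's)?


Pattern 'a*' matches zero or more a's. We want non-empty runs of consecutive a's.
String: 'babbaaaabb'
Walking through the string to find runs of a's:
  Run 1: positions 1-1 -> 'a'
  Run 2: positions 4-7 -> 'aaaa'
Non-empty runs found: ['a', 'aaaa']
Count: 2

2


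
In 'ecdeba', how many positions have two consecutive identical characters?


Looking for consecutive identical characters in 'ecdeba':
  pos 0-1: 'e' vs 'c' -> different
  pos 1-2: 'c' vs 'd' -> different
  pos 2-3: 'd' vs 'e' -> different
  pos 3-4: 'e' vs 'b' -> different
  pos 4-5: 'b' vs 'a' -> different
Consecutive identical pairs: []
Count: 0

0


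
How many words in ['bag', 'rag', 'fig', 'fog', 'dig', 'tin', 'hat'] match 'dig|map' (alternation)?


Alternation 'dig|map' matches either 'dig' or 'map'.
Checking each word:
  'bag' -> no
  'rag' -> no
  'fig' -> no
  'fog' -> no
  'dig' -> MATCH
  'tin' -> no
  'hat' -> no
Matches: ['dig']
Count: 1

1


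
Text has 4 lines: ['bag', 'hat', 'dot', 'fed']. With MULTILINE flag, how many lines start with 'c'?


With MULTILINE flag, ^ matches the start of each line.
Lines: ['bag', 'hat', 'dot', 'fed']
Checking which lines start with 'c':
  Line 1: 'bag' -> no
  Line 2: 'hat' -> no
  Line 3: 'dot' -> no
  Line 4: 'fed' -> no
Matching lines: []
Count: 0

0


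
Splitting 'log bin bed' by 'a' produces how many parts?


Splitting by 'a' breaks the string at each occurrence of the separator.
Text: 'log bin bed'
Parts after split:
  Part 1: 'log bin bed'
Total parts: 1

1


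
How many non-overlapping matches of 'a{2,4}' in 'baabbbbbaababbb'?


Pattern 'a{2,4}' matches between 2 and 4 consecutive a's (greedy).
String: 'baabbbbbaababbb'
Finding runs of a's and applying greedy matching:
  Run at pos 1: 'aa' (length 2)
  Run at pos 8: 'aa' (length 2)
  Run at pos 11: 'a' (length 1)
Matches: ['aa', 'aa']
Count: 2

2


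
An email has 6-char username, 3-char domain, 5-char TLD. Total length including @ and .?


An email address has format: username@domain.tld
Username length: 6
'@' character: 1
Domain length: 3
'.' character: 1
TLD length: 5
Total = 6 + 1 + 3 + 1 + 5 = 16

16


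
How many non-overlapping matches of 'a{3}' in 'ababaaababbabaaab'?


Pattern 'a{3}' matches exactly 3 consecutive a's (greedy, non-overlapping).
String: 'ababaaababbabaaab'
Scanning for runs of a's:
  Run at pos 0: 'a' (length 1) -> 0 match(es)
  Run at pos 2: 'a' (length 1) -> 0 match(es)
  Run at pos 4: 'aaa' (length 3) -> 1 match(es)
  Run at pos 8: 'a' (length 1) -> 0 match(es)
  Run at pos 11: 'a' (length 1) -> 0 match(es)
  Run at pos 13: 'aaa' (length 3) -> 1 match(es)
Matches found: ['aaa', 'aaa']
Total: 2

2


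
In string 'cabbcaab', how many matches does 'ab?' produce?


Pattern 'ab?' matches 'a' optionally followed by 'b'.
String: 'cabbcaab'
Scanning left to right for 'a' then checking next char:
  Match 1: 'ab' (a followed by b)
  Match 2: 'a' (a not followed by b)
  Match 3: 'ab' (a followed by b)
Total matches: 3

3


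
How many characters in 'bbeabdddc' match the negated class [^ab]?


Negated class [^ab] matches any char NOT in {a, b}
Scanning 'bbeabdddc':
  pos 0: 'b' -> no (excluded)
  pos 1: 'b' -> no (excluded)
  pos 2: 'e' -> MATCH
  pos 3: 'a' -> no (excluded)
  pos 4: 'b' -> no (excluded)
  pos 5: 'd' -> MATCH
  pos 6: 'd' -> MATCH
  pos 7: 'd' -> MATCH
  pos 8: 'c' -> MATCH
Total matches: 5

5


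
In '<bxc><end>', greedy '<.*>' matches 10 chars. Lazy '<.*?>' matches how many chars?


Greedy '<.*>' tries to match as MUCH as possible.
Lazy '<.*?>' tries to match as LITTLE as possible.

String: '<bxc><end>'
Greedy '<.*>' starts at first '<' and extends to the LAST '>': '<bxc><end>' (10 chars)
Lazy '<.*?>' starts at first '<' and stops at the FIRST '>': '<bxc>' (5 chars)

5


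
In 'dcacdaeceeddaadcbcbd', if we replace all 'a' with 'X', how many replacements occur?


re.sub('a', 'X', text) replaces every occurrence of 'a' with 'X'.
Text: 'dcacdaeceeddaadcbcbd'
Scanning for 'a':
  pos 2: 'a' -> replacement #1
  pos 5: 'a' -> replacement #2
  pos 12: 'a' -> replacement #3
  pos 13: 'a' -> replacement #4
Total replacements: 4

4


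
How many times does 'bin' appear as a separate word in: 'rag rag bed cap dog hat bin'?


Scanning each word for exact match 'bin':
  Word 1: 'rag' -> no
  Word 2: 'rag' -> no
  Word 3: 'bed' -> no
  Word 4: 'cap' -> no
  Word 5: 'dog' -> no
  Word 6: 'hat' -> no
  Word 7: 'bin' -> MATCH
Total matches: 1

1


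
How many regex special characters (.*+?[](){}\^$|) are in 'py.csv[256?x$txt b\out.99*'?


Regex special characters are: . * + ? [ ] ( ) { } \ ^ $ |
Scanning 'py.csv[256?x$txt b\out.99*':
  pos 2: '.' -> SPECIAL
  pos 6: '[' -> SPECIAL
  pos 10: '?' -> SPECIAL
  pos 12: '$' -> SPECIAL
  pos 18: '\' -> SPECIAL
  pos 22: '.' -> SPECIAL
  pos 25: '*' -> SPECIAL
Special chars found: ['.', '[', '?', '$', '\\', '.', '*']
Total: 7

7


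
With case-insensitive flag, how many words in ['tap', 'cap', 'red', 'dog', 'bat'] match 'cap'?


Case-insensitive matching: compare each word's lowercase form to 'cap'.
  'tap' -> lower='tap' -> no
  'cap' -> lower='cap' -> MATCH
  'red' -> lower='red' -> no
  'dog' -> lower='dog' -> no
  'bat' -> lower='bat' -> no
Matches: ['cap']
Count: 1

1


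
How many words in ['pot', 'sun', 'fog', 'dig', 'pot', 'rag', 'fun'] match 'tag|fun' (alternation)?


Alternation 'tag|fun' matches either 'tag' or 'fun'.
Checking each word:
  'pot' -> no
  'sun' -> no
  'fog' -> no
  'dig' -> no
  'pot' -> no
  'rag' -> no
  'fun' -> MATCH
Matches: ['fun']
Count: 1

1


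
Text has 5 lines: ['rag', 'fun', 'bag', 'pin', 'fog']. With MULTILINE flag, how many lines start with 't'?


With MULTILINE flag, ^ matches the start of each line.
Lines: ['rag', 'fun', 'bag', 'pin', 'fog']
Checking which lines start with 't':
  Line 1: 'rag' -> no
  Line 2: 'fun' -> no
  Line 3: 'bag' -> no
  Line 4: 'pin' -> no
  Line 5: 'fog' -> no
Matching lines: []
Count: 0

0


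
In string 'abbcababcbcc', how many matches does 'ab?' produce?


Pattern 'ab?' matches 'a' optionally followed by 'b'.
String: 'abbcababcbcc'
Scanning left to right for 'a' then checking next char:
  Match 1: 'ab' (a followed by b)
  Match 2: 'ab' (a followed by b)
  Match 3: 'ab' (a followed by b)
Total matches: 3

3


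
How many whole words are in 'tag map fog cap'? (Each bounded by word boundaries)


Word boundaries (\b) mark the start/end of each word.
Text: 'tag map fog cap'
Splitting by whitespace:
  Word 1: 'tag'
  Word 2: 'map'
  Word 3: 'fog'
  Word 4: 'cap'
Total whole words: 4

4


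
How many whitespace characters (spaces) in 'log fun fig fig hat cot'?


\s matches whitespace characters (spaces, tabs, etc.).
Text: 'log fun fig fig hat cot'
This text has 6 words separated by spaces.
Number of spaces = number of words - 1 = 6 - 1 = 5

5


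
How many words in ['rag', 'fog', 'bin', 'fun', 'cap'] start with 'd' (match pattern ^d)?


Pattern ^d anchors to start of word. Check which words begin with 'd':
  'rag' -> no
  'fog' -> no
  'bin' -> no
  'fun' -> no
  'cap' -> no
Matching words: []
Count: 0

0


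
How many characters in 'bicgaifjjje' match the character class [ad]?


Character class [ad] matches any of: {a, d}
Scanning string 'bicgaifjjje' character by character:
  pos 0: 'b' -> no
  pos 1: 'i' -> no
  pos 2: 'c' -> no
  pos 3: 'g' -> no
  pos 4: 'a' -> MATCH
  pos 5: 'i' -> no
  pos 6: 'f' -> no
  pos 7: 'j' -> no
  pos 8: 'j' -> no
  pos 9: 'j' -> no
  pos 10: 'e' -> no
Total matches: 1

1


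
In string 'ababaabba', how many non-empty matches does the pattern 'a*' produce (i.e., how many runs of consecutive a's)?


Pattern 'a*' matches zero or more a's. We want non-empty runs of consecutive a's.
String: 'ababaabba'
Walking through the string to find runs of a's:
  Run 1: positions 0-0 -> 'a'
  Run 2: positions 2-2 -> 'a'
  Run 3: positions 4-5 -> 'aa'
  Run 4: positions 8-8 -> 'a'
Non-empty runs found: ['a', 'a', 'aa', 'a']
Count: 4

4


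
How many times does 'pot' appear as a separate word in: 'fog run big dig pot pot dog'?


Scanning each word for exact match 'pot':
  Word 1: 'fog' -> no
  Word 2: 'run' -> no
  Word 3: 'big' -> no
  Word 4: 'dig' -> no
  Word 5: 'pot' -> MATCH
  Word 6: 'pot' -> MATCH
  Word 7: 'dog' -> no
Total matches: 2

2


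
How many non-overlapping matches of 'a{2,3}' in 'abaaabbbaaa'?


Pattern 'a{2,3}' matches between 2 and 3 consecutive a's (greedy).
String: 'abaaabbbaaa'
Finding runs of a's and applying greedy matching:
  Run at pos 0: 'a' (length 1)
  Run at pos 2: 'aaa' (length 3)
  Run at pos 8: 'aaa' (length 3)
Matches: ['aaa', 'aaa']
Count: 2

2


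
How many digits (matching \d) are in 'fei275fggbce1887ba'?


\d matches any digit 0-9.
Scanning 'fei275fggbce1887ba':
  pos 3: '2' -> DIGIT
  pos 4: '7' -> DIGIT
  pos 5: '5' -> DIGIT
  pos 12: '1' -> DIGIT
  pos 13: '8' -> DIGIT
  pos 14: '8' -> DIGIT
  pos 15: '7' -> DIGIT
Digits found: ['2', '7', '5', '1', '8', '8', '7']
Total: 7

7


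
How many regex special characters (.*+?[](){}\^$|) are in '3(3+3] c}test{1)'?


Regex special characters are: . * + ? [ ] ( ) { } \ ^ $ |
Scanning '3(3+3] c}test{1)':
  pos 1: '(' -> SPECIAL
  pos 3: '+' -> SPECIAL
  pos 5: ']' -> SPECIAL
  pos 8: '}' -> SPECIAL
  pos 13: '{' -> SPECIAL
  pos 15: ')' -> SPECIAL
Special chars found: ['(', '+', ']', '}', '{', ')']
Total: 6

6


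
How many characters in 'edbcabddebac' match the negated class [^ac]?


Negated class [^ac] matches any char NOT in {a, c}
Scanning 'edbcabddebac':
  pos 0: 'e' -> MATCH
  pos 1: 'd' -> MATCH
  pos 2: 'b' -> MATCH
  pos 3: 'c' -> no (excluded)
  pos 4: 'a' -> no (excluded)
  pos 5: 'b' -> MATCH
  pos 6: 'd' -> MATCH
  pos 7: 'd' -> MATCH
  pos 8: 'e' -> MATCH
  pos 9: 'b' -> MATCH
  pos 10: 'a' -> no (excluded)
  pos 11: 'c' -> no (excluded)
Total matches: 8

8


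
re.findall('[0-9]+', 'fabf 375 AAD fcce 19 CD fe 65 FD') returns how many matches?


Pattern '[0-9]+' finds one or more digits.
Text: 'fabf 375 AAD fcce 19 CD fe 65 FD'
Scanning for matches:
  Match 1: '375'
  Match 2: '19'
  Match 3: '65'
Total matches: 3

3


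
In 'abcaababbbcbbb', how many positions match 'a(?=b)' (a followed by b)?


Lookahead 'a(?=b)' matches 'a' only when followed by 'b'.
String: 'abcaababbbcbbb'
Checking each position where char is 'a':
  pos 0: 'a' -> MATCH (next='b')
  pos 3: 'a' -> no (next='a')
  pos 4: 'a' -> MATCH (next='b')
  pos 6: 'a' -> MATCH (next='b')
Matching positions: [0, 4, 6]
Count: 3

3


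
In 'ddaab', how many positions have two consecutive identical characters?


Looking for consecutive identical characters in 'ddaab':
  pos 0-1: 'd' vs 'd' -> MATCH ('dd')
  pos 1-2: 'd' vs 'a' -> different
  pos 2-3: 'a' vs 'a' -> MATCH ('aa')
  pos 3-4: 'a' vs 'b' -> different
Consecutive identical pairs: ['dd', 'aa']
Count: 2

2


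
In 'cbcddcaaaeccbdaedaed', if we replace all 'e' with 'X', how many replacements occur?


re.sub('e', 'X', text) replaces every occurrence of 'e' with 'X'.
Text: 'cbcddcaaaeccbdaedaed'
Scanning for 'e':
  pos 9: 'e' -> replacement #1
  pos 15: 'e' -> replacement #2
  pos 18: 'e' -> replacement #3
Total replacements: 3

3


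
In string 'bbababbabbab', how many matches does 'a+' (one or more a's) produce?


Pattern 'a+' matches one or more consecutive a's.
String: 'bbababbabbab'
Scanning for runs of a:
  Match 1: 'a' (length 1)
  Match 2: 'a' (length 1)
  Match 3: 'a' (length 1)
  Match 4: 'a' (length 1)
Total matches: 4

4


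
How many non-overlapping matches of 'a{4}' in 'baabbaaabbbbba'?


Pattern 'a{4}' matches exactly 4 consecutive a's (greedy, non-overlapping).
String: 'baabbaaabbbbba'
Scanning for runs of a's:
  Run at pos 1: 'aa' (length 2) -> 0 match(es)
  Run at pos 5: 'aaa' (length 3) -> 0 match(es)
  Run at pos 13: 'a' (length 1) -> 0 match(es)
Matches found: []
Total: 0

0


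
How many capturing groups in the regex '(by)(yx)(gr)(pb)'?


To count capturing groups, count each '(' that starts a group.
Pattern: '(by)(yx)(gr)(pb)'
Walking through the pattern:
  Position 0: '(' -> group #1
  Position 4: '(' -> group #2
  Position 8: '(' -> group #3
  Position 12: '(' -> group #4
Total capturing groups: 4

4


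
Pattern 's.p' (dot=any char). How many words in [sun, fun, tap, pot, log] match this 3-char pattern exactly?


Pattern 's.p' means: starts with 's', any single char, ends with 'p'.
Checking each word (must be exactly 3 chars):
  'sun' (len=3): no
  'fun' (len=3): no
  'tap' (len=3): no
  'pot' (len=3): no
  'log' (len=3): no
Matching words: []
Total: 0

0


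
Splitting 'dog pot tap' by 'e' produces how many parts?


Splitting by 'e' breaks the string at each occurrence of the separator.
Text: 'dog pot tap'
Parts after split:
  Part 1: 'dog pot tap'
Total parts: 1

1


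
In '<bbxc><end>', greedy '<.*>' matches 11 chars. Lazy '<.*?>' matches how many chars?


Greedy '<.*>' tries to match as MUCH as possible.
Lazy '<.*?>' tries to match as LITTLE as possible.

String: '<bbxc><end>'
Greedy '<.*>' starts at first '<' and extends to the LAST '>': '<bbxc><end>' (11 chars)
Lazy '<.*?>' starts at first '<' and stops at the FIRST '>': '<bbxc>' (6 chars)

6


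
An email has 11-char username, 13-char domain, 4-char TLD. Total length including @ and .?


An email address has format: username@domain.tld
Username length: 11
'@' character: 1
Domain length: 13
'.' character: 1
TLD length: 4
Total = 11 + 1 + 13 + 1 + 4 = 30

30


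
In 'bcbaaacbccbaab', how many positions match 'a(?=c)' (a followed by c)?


Lookahead 'a(?=c)' matches 'a' only when followed by 'c'.
String: 'bcbaaacbccbaab'
Checking each position where char is 'a':
  pos 3: 'a' -> no (next='a')
  pos 4: 'a' -> no (next='a')
  pos 5: 'a' -> MATCH (next='c')
  pos 11: 'a' -> no (next='a')
  pos 12: 'a' -> no (next='b')
Matching positions: [5]
Count: 1

1


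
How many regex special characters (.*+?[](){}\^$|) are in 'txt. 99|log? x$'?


Regex special characters are: . * + ? [ ] ( ) { } \ ^ $ |
Scanning 'txt. 99|log? x$':
  pos 3: '.' -> SPECIAL
  pos 7: '|' -> SPECIAL
  pos 11: '?' -> SPECIAL
  pos 14: '$' -> SPECIAL
Special chars found: ['.', '|', '?', '$']
Total: 4

4


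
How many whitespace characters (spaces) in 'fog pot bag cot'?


\s matches whitespace characters (spaces, tabs, etc.).
Text: 'fog pot bag cot'
This text has 4 words separated by spaces.
Number of spaces = number of words - 1 = 4 - 1 = 3

3


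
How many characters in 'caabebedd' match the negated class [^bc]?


Negated class [^bc] matches any char NOT in {b, c}
Scanning 'caabebedd':
  pos 0: 'c' -> no (excluded)
  pos 1: 'a' -> MATCH
  pos 2: 'a' -> MATCH
  pos 3: 'b' -> no (excluded)
  pos 4: 'e' -> MATCH
  pos 5: 'b' -> no (excluded)
  pos 6: 'e' -> MATCH
  pos 7: 'd' -> MATCH
  pos 8: 'd' -> MATCH
Total matches: 6

6


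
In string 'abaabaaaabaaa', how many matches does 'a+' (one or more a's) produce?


Pattern 'a+' matches one or more consecutive a's.
String: 'abaabaaaabaaa'
Scanning for runs of a:
  Match 1: 'a' (length 1)
  Match 2: 'aa' (length 2)
  Match 3: 'aaaa' (length 4)
  Match 4: 'aaa' (length 3)
Total matches: 4

4


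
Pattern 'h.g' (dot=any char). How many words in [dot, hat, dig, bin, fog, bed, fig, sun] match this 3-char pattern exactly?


Pattern 'h.g' means: starts with 'h', any single char, ends with 'g'.
Checking each word (must be exactly 3 chars):
  'dot' (len=3): no
  'hat' (len=3): no
  'dig' (len=3): no
  'bin' (len=3): no
  'fog' (len=3): no
  'bed' (len=3): no
  'fig' (len=3): no
  'sun' (len=3): no
Matching words: []
Total: 0

0


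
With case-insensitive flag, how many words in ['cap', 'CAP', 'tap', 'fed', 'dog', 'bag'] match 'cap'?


Case-insensitive matching: compare each word's lowercase form to 'cap'.
  'cap' -> lower='cap' -> MATCH
  'CAP' -> lower='cap' -> MATCH
  'tap' -> lower='tap' -> no
  'fed' -> lower='fed' -> no
  'dog' -> lower='dog' -> no
  'bag' -> lower='bag' -> no
Matches: ['cap', 'CAP']
Count: 2

2


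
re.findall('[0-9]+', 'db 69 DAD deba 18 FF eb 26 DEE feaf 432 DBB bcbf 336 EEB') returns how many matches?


Pattern '[0-9]+' finds one or more digits.
Text: 'db 69 DAD deba 18 FF eb 26 DEE feaf 432 DBB bcbf 336 EEB'
Scanning for matches:
  Match 1: '69'
  Match 2: '18'
  Match 3: '26'
  Match 4: '432'
  Match 5: '336'
Total matches: 5

5


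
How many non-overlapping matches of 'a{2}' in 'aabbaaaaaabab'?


Pattern 'a{2}' matches exactly 2 consecutive a's (greedy, non-overlapping).
String: 'aabbaaaaaabab'
Scanning for runs of a's:
  Run at pos 0: 'aa' (length 2) -> 1 match(es)
  Run at pos 4: 'aaaaaa' (length 6) -> 3 match(es)
  Run at pos 11: 'a' (length 1) -> 0 match(es)
Matches found: ['aa', 'aa', 'aa', 'aa']
Total: 4

4


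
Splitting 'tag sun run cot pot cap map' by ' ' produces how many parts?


Splitting by ' ' breaks the string at each occurrence of the separator.
Text: 'tag sun run cot pot cap map'
Parts after split:
  Part 1: 'tag'
  Part 2: 'sun'
  Part 3: 'run'
  Part 4: 'cot'
  Part 5: 'pot'
  Part 6: 'cap'
  Part 7: 'map'
Total parts: 7

7


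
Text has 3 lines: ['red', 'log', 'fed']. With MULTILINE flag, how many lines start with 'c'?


With MULTILINE flag, ^ matches the start of each line.
Lines: ['red', 'log', 'fed']
Checking which lines start with 'c':
  Line 1: 'red' -> no
  Line 2: 'log' -> no
  Line 3: 'fed' -> no
Matching lines: []
Count: 0

0


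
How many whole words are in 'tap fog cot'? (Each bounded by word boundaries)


Word boundaries (\b) mark the start/end of each word.
Text: 'tap fog cot'
Splitting by whitespace:
  Word 1: 'tap'
  Word 2: 'fog'
  Word 3: 'cot'
Total whole words: 3

3


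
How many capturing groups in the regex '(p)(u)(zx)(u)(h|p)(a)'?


To count capturing groups, count each '(' that starts a group.
Pattern: '(p)(u)(zx)(u)(h|p)(a)'
Walking through the pattern:
  Position 0: '(' -> group #1
  Position 3: '(' -> group #2
  Position 6: '(' -> group #3
  Position 10: '(' -> group #4
  Position 13: '(' -> group #5
  Position 18: '(' -> group #6
Total capturing groups: 6

6


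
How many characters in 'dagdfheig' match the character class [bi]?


Character class [bi] matches any of: {b, i}
Scanning string 'dagdfheig' character by character:
  pos 0: 'd' -> no
  pos 1: 'a' -> no
  pos 2: 'g' -> no
  pos 3: 'd' -> no
  pos 4: 'f' -> no
  pos 5: 'h' -> no
  pos 6: 'e' -> no
  pos 7: 'i' -> MATCH
  pos 8: 'g' -> no
Total matches: 1

1


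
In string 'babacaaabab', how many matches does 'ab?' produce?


Pattern 'ab?' matches 'a' optionally followed by 'b'.
String: 'babacaaabab'
Scanning left to right for 'a' then checking next char:
  Match 1: 'ab' (a followed by b)
  Match 2: 'a' (a not followed by b)
  Match 3: 'a' (a not followed by b)
  Match 4: 'a' (a not followed by b)
  Match 5: 'ab' (a followed by b)
  Match 6: 'ab' (a followed by b)
Total matches: 6

6


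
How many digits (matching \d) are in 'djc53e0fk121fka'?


\d matches any digit 0-9.
Scanning 'djc53e0fk121fka':
  pos 3: '5' -> DIGIT
  pos 4: '3' -> DIGIT
  pos 6: '0' -> DIGIT
  pos 9: '1' -> DIGIT
  pos 10: '2' -> DIGIT
  pos 11: '1' -> DIGIT
Digits found: ['5', '3', '0', '1', '2', '1']
Total: 6

6


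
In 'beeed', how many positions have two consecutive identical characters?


Looking for consecutive identical characters in 'beeed':
  pos 0-1: 'b' vs 'e' -> different
  pos 1-2: 'e' vs 'e' -> MATCH ('ee')
  pos 2-3: 'e' vs 'e' -> MATCH ('ee')
  pos 3-4: 'e' vs 'd' -> different
Consecutive identical pairs: ['ee', 'ee']
Count: 2

2


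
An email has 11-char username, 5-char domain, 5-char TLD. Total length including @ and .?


An email address has format: username@domain.tld
Username length: 11
'@' character: 1
Domain length: 5
'.' character: 1
TLD length: 5
Total = 11 + 1 + 5 + 1 + 5 = 23

23


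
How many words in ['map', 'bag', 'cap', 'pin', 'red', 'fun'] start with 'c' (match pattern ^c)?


Pattern ^c anchors to start of word. Check which words begin with 'c':
  'map' -> no
  'bag' -> no
  'cap' -> MATCH (starts with 'c')
  'pin' -> no
  'red' -> no
  'fun' -> no
Matching words: ['cap']
Count: 1

1


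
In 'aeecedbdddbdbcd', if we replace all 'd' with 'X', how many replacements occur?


re.sub('d', 'X', text) replaces every occurrence of 'd' with 'X'.
Text: 'aeecedbdddbdbcd'
Scanning for 'd':
  pos 5: 'd' -> replacement #1
  pos 7: 'd' -> replacement #2
  pos 8: 'd' -> replacement #3
  pos 9: 'd' -> replacement #4
  pos 11: 'd' -> replacement #5
  pos 14: 'd' -> replacement #6
Total replacements: 6

6


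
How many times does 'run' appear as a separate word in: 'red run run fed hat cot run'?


Scanning each word for exact match 'run':
  Word 1: 'red' -> no
  Word 2: 'run' -> MATCH
  Word 3: 'run' -> MATCH
  Word 4: 'fed' -> no
  Word 5: 'hat' -> no
  Word 6: 'cot' -> no
  Word 7: 'run' -> MATCH
Total matches: 3

3


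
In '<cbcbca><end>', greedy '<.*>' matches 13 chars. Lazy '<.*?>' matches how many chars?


Greedy '<.*>' tries to match as MUCH as possible.
Lazy '<.*?>' tries to match as LITTLE as possible.

String: '<cbcbca><end>'
Greedy '<.*>' starts at first '<' and extends to the LAST '>': '<cbcbca><end>' (13 chars)
Lazy '<.*?>' starts at first '<' and stops at the FIRST '>': '<cbcbca>' (8 chars)

8


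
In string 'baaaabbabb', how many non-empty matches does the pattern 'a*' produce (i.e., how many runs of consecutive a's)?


Pattern 'a*' matches zero or more a's. We want non-empty runs of consecutive a's.
String: 'baaaabbabb'
Walking through the string to find runs of a's:
  Run 1: positions 1-4 -> 'aaaa'
  Run 2: positions 7-7 -> 'a'
Non-empty runs found: ['aaaa', 'a']
Count: 2

2


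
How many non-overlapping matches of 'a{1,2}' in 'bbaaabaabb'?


Pattern 'a{1,2}' matches between 1 and 2 consecutive a's (greedy).
String: 'bbaaabaabb'
Finding runs of a's and applying greedy matching:
  Run at pos 2: 'aaa' (length 3)
  Run at pos 6: 'aa' (length 2)
Matches: ['aa', 'a', 'aa']
Count: 3

3


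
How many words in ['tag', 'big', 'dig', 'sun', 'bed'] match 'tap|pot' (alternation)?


Alternation 'tap|pot' matches either 'tap' or 'pot'.
Checking each word:
  'tag' -> no
  'big' -> no
  'dig' -> no
  'sun' -> no
  'bed' -> no
Matches: []
Count: 0

0


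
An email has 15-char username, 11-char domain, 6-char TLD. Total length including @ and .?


An email address has format: username@domain.tld
Username length: 15
'@' character: 1
Domain length: 11
'.' character: 1
TLD length: 6
Total = 15 + 1 + 11 + 1 + 6 = 34

34


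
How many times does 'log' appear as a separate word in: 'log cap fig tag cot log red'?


Scanning each word for exact match 'log':
  Word 1: 'log' -> MATCH
  Word 2: 'cap' -> no
  Word 3: 'fig' -> no
  Word 4: 'tag' -> no
  Word 5: 'cot' -> no
  Word 6: 'log' -> MATCH
  Word 7: 'red' -> no
Total matches: 2

2


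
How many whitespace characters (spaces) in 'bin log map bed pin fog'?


\s matches whitespace characters (spaces, tabs, etc.).
Text: 'bin log map bed pin fog'
This text has 6 words separated by spaces.
Number of spaces = number of words - 1 = 6 - 1 = 5

5


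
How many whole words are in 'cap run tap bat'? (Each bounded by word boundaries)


Word boundaries (\b) mark the start/end of each word.
Text: 'cap run tap bat'
Splitting by whitespace:
  Word 1: 'cap'
  Word 2: 'run'
  Word 3: 'tap'
  Word 4: 'bat'
Total whole words: 4

4


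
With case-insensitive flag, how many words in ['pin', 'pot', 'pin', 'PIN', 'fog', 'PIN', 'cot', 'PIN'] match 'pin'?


Case-insensitive matching: compare each word's lowercase form to 'pin'.
  'pin' -> lower='pin' -> MATCH
  'pot' -> lower='pot' -> no
  'pin' -> lower='pin' -> MATCH
  'PIN' -> lower='pin' -> MATCH
  'fog' -> lower='fog' -> no
  'PIN' -> lower='pin' -> MATCH
  'cot' -> lower='cot' -> no
  'PIN' -> lower='pin' -> MATCH
Matches: ['pin', 'pin', 'PIN', 'PIN', 'PIN']
Count: 5

5


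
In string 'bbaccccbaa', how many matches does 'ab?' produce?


Pattern 'ab?' matches 'a' optionally followed by 'b'.
String: 'bbaccccbaa'
Scanning left to right for 'a' then checking next char:
  Match 1: 'a' (a not followed by b)
  Match 2: 'a' (a not followed by b)
  Match 3: 'a' (a not followed by b)
Total matches: 3

3


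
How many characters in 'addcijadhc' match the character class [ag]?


Character class [ag] matches any of: {a, g}
Scanning string 'addcijadhc' character by character:
  pos 0: 'a' -> MATCH
  pos 1: 'd' -> no
  pos 2: 'd' -> no
  pos 3: 'c' -> no
  pos 4: 'i' -> no
  pos 5: 'j' -> no
  pos 6: 'a' -> MATCH
  pos 7: 'd' -> no
  pos 8: 'h' -> no
  pos 9: 'c' -> no
Total matches: 2

2


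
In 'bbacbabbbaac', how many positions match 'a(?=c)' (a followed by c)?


Lookahead 'a(?=c)' matches 'a' only when followed by 'c'.
String: 'bbacbabbbaac'
Checking each position where char is 'a':
  pos 2: 'a' -> MATCH (next='c')
  pos 5: 'a' -> no (next='b')
  pos 9: 'a' -> no (next='a')
  pos 10: 'a' -> MATCH (next='c')
Matching positions: [2, 10]
Count: 2

2


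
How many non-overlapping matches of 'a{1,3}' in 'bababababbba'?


Pattern 'a{1,3}' matches between 1 and 3 consecutive a's (greedy).
String: 'bababababbba'
Finding runs of a's and applying greedy matching:
  Run at pos 1: 'a' (length 1)
  Run at pos 3: 'a' (length 1)
  Run at pos 5: 'a' (length 1)
  Run at pos 7: 'a' (length 1)
  Run at pos 11: 'a' (length 1)
Matches: ['a', 'a', 'a', 'a', 'a']
Count: 5

5


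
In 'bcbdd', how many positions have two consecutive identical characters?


Looking for consecutive identical characters in 'bcbdd':
  pos 0-1: 'b' vs 'c' -> different
  pos 1-2: 'c' vs 'b' -> different
  pos 2-3: 'b' vs 'd' -> different
  pos 3-4: 'd' vs 'd' -> MATCH ('dd')
Consecutive identical pairs: ['dd']
Count: 1

1


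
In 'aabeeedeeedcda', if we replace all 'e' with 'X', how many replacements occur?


re.sub('e', 'X', text) replaces every occurrence of 'e' with 'X'.
Text: 'aabeeedeeedcda'
Scanning for 'e':
  pos 3: 'e' -> replacement #1
  pos 4: 'e' -> replacement #2
  pos 5: 'e' -> replacement #3
  pos 7: 'e' -> replacement #4
  pos 8: 'e' -> replacement #5
  pos 9: 'e' -> replacement #6
Total replacements: 6

6


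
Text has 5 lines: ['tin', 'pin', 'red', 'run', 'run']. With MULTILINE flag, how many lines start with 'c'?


With MULTILINE flag, ^ matches the start of each line.
Lines: ['tin', 'pin', 'red', 'run', 'run']
Checking which lines start with 'c':
  Line 1: 'tin' -> no
  Line 2: 'pin' -> no
  Line 3: 'red' -> no
  Line 4: 'run' -> no
  Line 5: 'run' -> no
Matching lines: []
Count: 0

0


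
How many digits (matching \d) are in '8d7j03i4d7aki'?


\d matches any digit 0-9.
Scanning '8d7j03i4d7aki':
  pos 0: '8' -> DIGIT
  pos 2: '7' -> DIGIT
  pos 4: '0' -> DIGIT
  pos 5: '3' -> DIGIT
  pos 7: '4' -> DIGIT
  pos 9: '7' -> DIGIT
Digits found: ['8', '7', '0', '3', '4', '7']
Total: 6

6


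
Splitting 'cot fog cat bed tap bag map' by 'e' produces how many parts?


Splitting by 'e' breaks the string at each occurrence of the separator.
Text: 'cot fog cat bed tap bag map'
Parts after split:
  Part 1: 'cot fog cat b'
  Part 2: 'd tap bag map'
Total parts: 2

2


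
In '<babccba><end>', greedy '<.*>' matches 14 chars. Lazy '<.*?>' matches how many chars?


Greedy '<.*>' tries to match as MUCH as possible.
Lazy '<.*?>' tries to match as LITTLE as possible.

String: '<babccba><end>'
Greedy '<.*>' starts at first '<' and extends to the LAST '>': '<babccba><end>' (14 chars)
Lazy '<.*?>' starts at first '<' and stops at the FIRST '>': '<babccba>' (9 chars)

9


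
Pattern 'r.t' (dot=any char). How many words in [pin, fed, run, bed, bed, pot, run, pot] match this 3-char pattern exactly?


Pattern 'r.t' means: starts with 'r', any single char, ends with 't'.
Checking each word (must be exactly 3 chars):
  'pin' (len=3): no
  'fed' (len=3): no
  'run' (len=3): no
  'bed' (len=3): no
  'bed' (len=3): no
  'pot' (len=3): no
  'run' (len=3): no
  'pot' (len=3): no
Matching words: []
Total: 0

0


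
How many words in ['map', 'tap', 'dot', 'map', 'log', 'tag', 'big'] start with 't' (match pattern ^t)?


Pattern ^t anchors to start of word. Check which words begin with 't':
  'map' -> no
  'tap' -> MATCH (starts with 't')
  'dot' -> no
  'map' -> no
  'log' -> no
  'tag' -> MATCH (starts with 't')
  'big' -> no
Matching words: ['tap', 'tag']
Count: 2

2


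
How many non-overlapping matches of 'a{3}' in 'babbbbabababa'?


Pattern 'a{3}' matches exactly 3 consecutive a's (greedy, non-overlapping).
String: 'babbbbabababa'
Scanning for runs of a's:
  Run at pos 1: 'a' (length 1) -> 0 match(es)
  Run at pos 6: 'a' (length 1) -> 0 match(es)
  Run at pos 8: 'a' (length 1) -> 0 match(es)
  Run at pos 10: 'a' (length 1) -> 0 match(es)
  Run at pos 12: 'a' (length 1) -> 0 match(es)
Matches found: []
Total: 0

0


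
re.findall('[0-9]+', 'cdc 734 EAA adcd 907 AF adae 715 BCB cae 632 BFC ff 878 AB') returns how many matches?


Pattern '[0-9]+' finds one or more digits.
Text: 'cdc 734 EAA adcd 907 AF adae 715 BCB cae 632 BFC ff 878 AB'
Scanning for matches:
  Match 1: '734'
  Match 2: '907'
  Match 3: '715'
  Match 4: '632'
  Match 5: '878'
Total matches: 5

5


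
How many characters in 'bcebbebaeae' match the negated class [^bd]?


Negated class [^bd] matches any char NOT in {b, d}
Scanning 'bcebbebaeae':
  pos 0: 'b' -> no (excluded)
  pos 1: 'c' -> MATCH
  pos 2: 'e' -> MATCH
  pos 3: 'b' -> no (excluded)
  pos 4: 'b' -> no (excluded)
  pos 5: 'e' -> MATCH
  pos 6: 'b' -> no (excluded)
  pos 7: 'a' -> MATCH
  pos 8: 'e' -> MATCH
  pos 9: 'a' -> MATCH
  pos 10: 'e' -> MATCH
Total matches: 7

7


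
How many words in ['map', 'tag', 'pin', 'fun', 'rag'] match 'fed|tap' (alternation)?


Alternation 'fed|tap' matches either 'fed' or 'tap'.
Checking each word:
  'map' -> no
  'tag' -> no
  'pin' -> no
  'fun' -> no
  'rag' -> no
Matches: []
Count: 0

0


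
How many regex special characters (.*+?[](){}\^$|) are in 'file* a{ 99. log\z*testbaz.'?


Regex special characters are: . * + ? [ ] ( ) { } \ ^ $ |
Scanning 'file* a{ 99. log\z*testbaz.':
  pos 4: '*' -> SPECIAL
  pos 7: '{' -> SPECIAL
  pos 11: '.' -> SPECIAL
  pos 16: '\' -> SPECIAL
  pos 18: '*' -> SPECIAL
  pos 26: '.' -> SPECIAL
Special chars found: ['*', '{', '.', '\\', '*', '.']
Total: 6

6


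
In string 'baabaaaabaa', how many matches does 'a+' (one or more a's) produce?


Pattern 'a+' matches one or more consecutive a's.
String: 'baabaaaabaa'
Scanning for runs of a:
  Match 1: 'aa' (length 2)
  Match 2: 'aaaa' (length 4)
  Match 3: 'aa' (length 2)
Total matches: 3

3


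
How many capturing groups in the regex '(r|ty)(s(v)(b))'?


To count capturing groups, count each '(' that starts a group.
Pattern: '(r|ty)(s(v)(b))'
Walking through the pattern:
  Position 0: '(' -> group #1
  Position 6: '(' -> group #2
  Position 8: '(' -> group #3
  Position 11: '(' -> group #4
Total capturing groups: 4

4


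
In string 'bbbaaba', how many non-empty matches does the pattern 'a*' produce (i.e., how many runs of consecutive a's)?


Pattern 'a*' matches zero or more a's. We want non-empty runs of consecutive a's.
String: 'bbbaaba'
Walking through the string to find runs of a's:
  Run 1: positions 3-4 -> 'aa'
  Run 2: positions 6-6 -> 'a'
Non-empty runs found: ['aa', 'a']
Count: 2

2


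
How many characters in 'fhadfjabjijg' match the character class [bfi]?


Character class [bfi] matches any of: {b, f, i}
Scanning string 'fhadfjabjijg' character by character:
  pos 0: 'f' -> MATCH
  pos 1: 'h' -> no
  pos 2: 'a' -> no
  pos 3: 'd' -> no
  pos 4: 'f' -> MATCH
  pos 5: 'j' -> no
  pos 6: 'a' -> no
  pos 7: 'b' -> MATCH
  pos 8: 'j' -> no
  pos 9: 'i' -> MATCH
  pos 10: 'j' -> no
  pos 11: 'g' -> no
Total matches: 4

4


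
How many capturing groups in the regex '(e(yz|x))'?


To count capturing groups, count each '(' that starts a group.
Pattern: '(e(yz|x))'
Walking through the pattern:
  Position 0: '(' -> group #1
  Position 2: '(' -> group #2
Total capturing groups: 2

2


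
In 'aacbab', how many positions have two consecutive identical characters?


Looking for consecutive identical characters in 'aacbab':
  pos 0-1: 'a' vs 'a' -> MATCH ('aa')
  pos 1-2: 'a' vs 'c' -> different
  pos 2-3: 'c' vs 'b' -> different
  pos 3-4: 'b' vs 'a' -> different
  pos 4-5: 'a' vs 'b' -> different
Consecutive identical pairs: ['aa']
Count: 1

1


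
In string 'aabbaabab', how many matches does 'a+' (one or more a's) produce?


Pattern 'a+' matches one or more consecutive a's.
String: 'aabbaabab'
Scanning for runs of a:
  Match 1: 'aa' (length 2)
  Match 2: 'aa' (length 2)
  Match 3: 'a' (length 1)
Total matches: 3

3


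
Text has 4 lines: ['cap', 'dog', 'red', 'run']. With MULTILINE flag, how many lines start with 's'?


With MULTILINE flag, ^ matches the start of each line.
Lines: ['cap', 'dog', 'red', 'run']
Checking which lines start with 's':
  Line 1: 'cap' -> no
  Line 2: 'dog' -> no
  Line 3: 'red' -> no
  Line 4: 'run' -> no
Matching lines: []
Count: 0

0


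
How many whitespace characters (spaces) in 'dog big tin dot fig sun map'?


\s matches whitespace characters (spaces, tabs, etc.).
Text: 'dog big tin dot fig sun map'
This text has 7 words separated by spaces.
Number of spaces = number of words - 1 = 7 - 1 = 6

6


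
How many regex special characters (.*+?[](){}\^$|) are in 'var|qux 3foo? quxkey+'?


Regex special characters are: . * + ? [ ] ( ) { } \ ^ $ |
Scanning 'var|qux 3foo? quxkey+':
  pos 3: '|' -> SPECIAL
  pos 12: '?' -> SPECIAL
  pos 20: '+' -> SPECIAL
Special chars found: ['|', '?', '+']
Total: 3

3


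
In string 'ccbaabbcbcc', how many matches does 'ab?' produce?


Pattern 'ab?' matches 'a' optionally followed by 'b'.
String: 'ccbaabbcbcc'
Scanning left to right for 'a' then checking next char:
  Match 1: 'a' (a not followed by b)
  Match 2: 'ab' (a followed by b)
Total matches: 2

2


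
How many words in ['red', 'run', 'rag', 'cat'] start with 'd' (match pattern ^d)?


Pattern ^d anchors to start of word. Check which words begin with 'd':
  'red' -> no
  'run' -> no
  'rag' -> no
  'cat' -> no
Matching words: []
Count: 0

0


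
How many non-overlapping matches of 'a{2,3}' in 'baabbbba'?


Pattern 'a{2,3}' matches between 2 and 3 consecutive a's (greedy).
String: 'baabbbba'
Finding runs of a's and applying greedy matching:
  Run at pos 1: 'aa' (length 2)
  Run at pos 7: 'a' (length 1)
Matches: ['aa']
Count: 1

1


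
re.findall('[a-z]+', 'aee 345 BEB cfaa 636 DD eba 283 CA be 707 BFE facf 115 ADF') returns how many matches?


Pattern '[a-z]+' finds one or more lowercase letters.
Text: 'aee 345 BEB cfaa 636 DD eba 283 CA be 707 BFE facf 115 ADF'
Scanning for matches:
  Match 1: 'aee'
  Match 2: 'cfaa'
  Match 3: 'eba'
  Match 4: 'be'
  Match 5: 'facf'
Total matches: 5

5


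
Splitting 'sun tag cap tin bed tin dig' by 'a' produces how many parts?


Splitting by 'a' breaks the string at each occurrence of the separator.
Text: 'sun tag cap tin bed tin dig'
Parts after split:
  Part 1: 'sun t'
  Part 2: 'g c'
  Part 3: 'p tin bed tin dig'
Total parts: 3

3


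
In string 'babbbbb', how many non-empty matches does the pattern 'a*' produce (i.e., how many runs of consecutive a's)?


Pattern 'a*' matches zero or more a's. We want non-empty runs of consecutive a's.
String: 'babbbbb'
Walking through the string to find runs of a's:
  Run 1: positions 1-1 -> 'a'
Non-empty runs found: ['a']
Count: 1

1


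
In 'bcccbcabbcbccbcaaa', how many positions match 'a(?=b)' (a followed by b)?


Lookahead 'a(?=b)' matches 'a' only when followed by 'b'.
String: 'bcccbcabbcbccbcaaa'
Checking each position where char is 'a':
  pos 6: 'a' -> MATCH (next='b')
  pos 15: 'a' -> no (next='a')
  pos 16: 'a' -> no (next='a')
Matching positions: [6]
Count: 1

1
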